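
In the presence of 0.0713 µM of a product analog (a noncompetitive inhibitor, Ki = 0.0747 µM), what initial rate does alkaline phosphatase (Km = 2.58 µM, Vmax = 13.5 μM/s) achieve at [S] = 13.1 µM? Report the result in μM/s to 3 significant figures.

5.77 μM/s

α = 1 + [I]/Ki = 1 + 0.0713/0.0747 = 1.954.
For a noncompetitive inhibitor, Vmax is reduced to Vmax/α while Km is unchanged: Km,app = 2.58 µM, Vmax,app = 6.91 μM/s.
v = Vmax,app·[S]/(Km,app + [S]) = 6.91 × 13.1/(2.58 + 13.1) = 5.77 μM/s.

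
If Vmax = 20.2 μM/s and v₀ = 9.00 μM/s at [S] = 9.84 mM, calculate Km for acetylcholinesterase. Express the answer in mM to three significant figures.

12.2 mM

From v = Vmax[S]/(Km+[S]), Km = [S](Vmax − v)/v.
Km = 9.84 × (20.2 − 9.00) / 9.00 = 110.2/9.00 = 12.2 mM.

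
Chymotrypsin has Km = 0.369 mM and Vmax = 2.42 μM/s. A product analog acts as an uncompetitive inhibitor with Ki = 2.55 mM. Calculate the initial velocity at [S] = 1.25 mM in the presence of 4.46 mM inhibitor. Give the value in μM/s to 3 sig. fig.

α = 1 + [I]/Ki = 1 + 4.46/2.55 = 2.749.
For an uncompetitive inhibitor, both parameters are divided by α, giving Vmax/α and Km/α: Km,app = 0.134 mM, Vmax,app = 0.880 μM/s.
v = Vmax,app·[S]/(Km,app + [S]) = 0.880 × 1.25/(0.134 + 1.25) = 0.795 μM/s.

0.795 μM/s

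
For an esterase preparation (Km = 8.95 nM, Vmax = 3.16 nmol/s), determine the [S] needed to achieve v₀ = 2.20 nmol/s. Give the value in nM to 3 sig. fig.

20.5 nM

The required fractional saturation is v/Vmax = 2.20/3.16 = 0.6962.
Then [S]/(Km+[S]) = 0.6962 ⇒ [S] = 8.95 × 0.6962/(1 − 0.6962) = 20.5 nM.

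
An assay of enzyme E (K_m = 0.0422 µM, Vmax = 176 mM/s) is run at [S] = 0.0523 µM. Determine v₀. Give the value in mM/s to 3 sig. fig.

97.4 mM/s

[S]/(Km+[S]) = 0.0523/0.09450 = 0.5534, the fractional saturation.
v = 0.5534 × Vmax = 0.5534 × 176 = 97.4 mM/s.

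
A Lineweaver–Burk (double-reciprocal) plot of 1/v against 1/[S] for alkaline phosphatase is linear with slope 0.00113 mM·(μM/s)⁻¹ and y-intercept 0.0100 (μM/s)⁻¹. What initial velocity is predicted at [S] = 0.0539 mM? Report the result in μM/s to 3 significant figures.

The y-intercept is 1/Vmax, so Vmax = 1/0.0100 = 100 μM/s.
The slope is Km/Vmax, so Km = 0.00113 × 100 = 0.113 mM.
Then v = 100 × 0.0539/(0.113 + 0.0539) = 32.3 μM/s.

32.3 μM/s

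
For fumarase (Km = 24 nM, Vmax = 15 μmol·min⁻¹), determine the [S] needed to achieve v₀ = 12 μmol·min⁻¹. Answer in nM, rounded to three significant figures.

Rearranging v = Vmax[S]/(Km+[S]) gives [S] = Km·v/(Vmax − v).
[S] = 24 × 12 / (15 − 12) = 288.0/3.000 = 96.0 nM.

96.0 nM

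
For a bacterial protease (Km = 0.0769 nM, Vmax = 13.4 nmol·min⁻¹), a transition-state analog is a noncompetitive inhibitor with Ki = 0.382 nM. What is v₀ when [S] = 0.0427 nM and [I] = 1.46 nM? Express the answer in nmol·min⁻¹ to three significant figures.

0.992 nmol·min⁻¹

With α = 1 + [I]/Ki = 1 + 1.46/0.382 = 4.822, the noncompetitive rate law is v = (Vmax/α)·[S] / (Km + [S]).
v = (13.4/4.822)×0.0427 / (0.0769 + 0.0427) = 0.1187/0.1196 = 0.992 nmol·min⁻¹.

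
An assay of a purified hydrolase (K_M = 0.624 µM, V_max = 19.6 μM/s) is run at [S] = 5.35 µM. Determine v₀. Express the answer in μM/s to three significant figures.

v = Vmax·[S]/(Km + [S]) = 19.6 × 5.35 / (0.624 + 5.35)
  = 104.9 / 5.974 = 17.6 μM/s.

17.6 μM/s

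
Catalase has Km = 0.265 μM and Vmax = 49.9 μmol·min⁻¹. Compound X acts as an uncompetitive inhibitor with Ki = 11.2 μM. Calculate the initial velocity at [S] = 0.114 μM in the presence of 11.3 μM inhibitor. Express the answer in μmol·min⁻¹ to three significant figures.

11.5 μmol·min⁻¹

With α = 1 + [I]/Ki = 1 + 11.3/11.2 = 2.009, the uncompetitive rate law is v = (Vmax/α)·[S] / (Km/α + [S]).
v = (49.9/2.009)×0.114 / (0.265/2.009 + 0.114) = 2.832/0.2459 = 11.5 μmol·min⁻¹.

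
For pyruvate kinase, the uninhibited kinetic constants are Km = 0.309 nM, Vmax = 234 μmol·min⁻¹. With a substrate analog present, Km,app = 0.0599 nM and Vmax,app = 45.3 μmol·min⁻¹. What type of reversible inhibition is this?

Both Km and Vmax decrease by the same factor (~5.16-fold) — characteristic of uncompetitive inhibition.

uncompetitive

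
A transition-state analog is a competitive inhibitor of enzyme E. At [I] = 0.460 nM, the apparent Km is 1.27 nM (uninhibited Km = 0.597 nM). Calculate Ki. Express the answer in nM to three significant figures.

Competitive: Km,app = α·Km with α = 1 + [I]/Ki.
α = Km,app/Km = 1.27/0.597 = 2.127.
Ki = [I]/(α − 1) = 0.460/1.127 = 0.408 nM.

0.408 nM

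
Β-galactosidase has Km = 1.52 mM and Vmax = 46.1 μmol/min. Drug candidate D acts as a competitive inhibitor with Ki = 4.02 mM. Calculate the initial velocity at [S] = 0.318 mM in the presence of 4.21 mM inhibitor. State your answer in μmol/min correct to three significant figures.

4.27 μmol/min

α = 1 + [I]/Ki = 1 + 4.21/4.02 = 2.047.
For a competitive inhibitor, Vmax is unchanged and the apparent Km becomes α·Km: Km,app = 3.11 mM, Vmax,app = 46.1 μmol/min.
v = Vmax,app·[S]/(Km,app + [S]) = 46.1 × 0.318/(3.11 + 0.318) = 4.27 μmol/min.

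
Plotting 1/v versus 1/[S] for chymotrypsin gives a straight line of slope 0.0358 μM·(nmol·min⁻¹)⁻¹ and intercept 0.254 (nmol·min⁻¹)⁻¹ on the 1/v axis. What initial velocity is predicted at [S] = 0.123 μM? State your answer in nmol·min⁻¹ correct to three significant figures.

The y-intercept is 1/Vmax, so Vmax = 1/0.254 = 3.94 nmol·min⁻¹.
The slope is Km/Vmax, so Km = 0.0358 × 3.94 = 0.141 μM.
Then v = 3.94 × 0.123/(0.141 + 0.123) = 1.83 nmol·min⁻¹.

1.83 nmol·min⁻¹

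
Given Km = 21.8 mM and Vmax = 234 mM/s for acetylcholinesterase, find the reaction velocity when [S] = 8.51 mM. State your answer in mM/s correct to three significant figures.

65.7 mM/s

v = Vmax·[S]/(Km + [S]) = 234 × 8.51 / (21.8 + 8.51)
  = 1991 / 30.31 = 65.7 mM/s.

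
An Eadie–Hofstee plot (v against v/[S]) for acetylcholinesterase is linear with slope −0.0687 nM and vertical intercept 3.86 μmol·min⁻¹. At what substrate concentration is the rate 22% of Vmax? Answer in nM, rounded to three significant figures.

The Eadie–Hofstee slope gives Km = 0.0687 nM (slope = −Km).
v/Vmax = [S]/(Km+[S]) = 0.22 ⇒ [S] = Km·0.22/(1−0.22) = 0.0687 × 0.2821 = 0.0194 nM.

0.0194 nM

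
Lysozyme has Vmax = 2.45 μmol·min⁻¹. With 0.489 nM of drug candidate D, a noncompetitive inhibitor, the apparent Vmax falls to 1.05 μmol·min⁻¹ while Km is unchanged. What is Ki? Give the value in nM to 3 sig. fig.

Noncompetitive: Vmax,app = Vmax/α with α = 1 + [I]/Ki.
α = Vmax/Vmax,app = 2.45/1.05 = 2.333.
Since α = 1 + [I]/Ki, [I]/Ki = 2.333 − 1 = 1.333 and Ki = 0.489/1.333 = 0.367 nM.

0.367 nM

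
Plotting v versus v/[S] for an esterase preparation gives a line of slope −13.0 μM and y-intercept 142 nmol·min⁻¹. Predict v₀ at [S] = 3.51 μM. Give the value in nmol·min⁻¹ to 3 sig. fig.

In the Eadie–Hofstee form v = Vmax − Km·(v/[S]), the slope is −Km and the intercept is Vmax, so Km = 13.0 μM and Vmax = 142 nmol·min⁻¹.
v = 142 × 3.51/(13.0 + 3.51) = 30.2 nmol·min⁻¹.

30.2 nmol·min⁻¹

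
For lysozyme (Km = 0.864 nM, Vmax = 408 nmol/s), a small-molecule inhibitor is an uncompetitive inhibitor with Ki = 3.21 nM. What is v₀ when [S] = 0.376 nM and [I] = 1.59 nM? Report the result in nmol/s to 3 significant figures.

α = 1 + [I]/Ki = 1 + 1.59/3.21 = 1.495.
For an uncompetitive inhibitor, both parameters are divided by α, giving Vmax/α and Km/α: Km,app = 0.578 nM, Vmax,app = 273 nmol/s.
v = Vmax,app·[S]/(Km,app + [S]) = 273 × 0.376/(0.578 + 0.376) = 108 nmol/s.

108 nmol/s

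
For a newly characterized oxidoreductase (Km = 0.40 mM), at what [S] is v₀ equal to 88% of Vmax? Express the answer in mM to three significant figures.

2.93 mM

v/Vmax = [S]/(Km+[S]) = 0.88, so [S] = Km·0.88/(1 − 0.88) = 0.40 × 7.333.
[S] = 2.93 mM.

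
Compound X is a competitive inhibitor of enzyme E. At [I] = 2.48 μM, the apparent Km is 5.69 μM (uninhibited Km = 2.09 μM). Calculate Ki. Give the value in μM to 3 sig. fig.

1.44 μM

Competitive: Km,app = α·Km with α = 1 + [I]/Ki.
α = Km,app/Km = 5.69/2.09 = 2.722.
Since α = 1 + [I]/Ki, [I]/Ki = 2.722 − 1 = 1.722 and Ki = 2.48/1.722 = 1.44 μM.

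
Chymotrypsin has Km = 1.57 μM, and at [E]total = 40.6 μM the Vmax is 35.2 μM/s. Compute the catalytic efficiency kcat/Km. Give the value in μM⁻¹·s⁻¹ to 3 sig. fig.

0.552 μM⁻¹·s⁻¹

kcat = Vmax/[E]total = 35.2/40.6 = 0.867 s⁻¹.
kcat/Km = 0.867/1.57 = 0.552 μM⁻¹·s⁻¹.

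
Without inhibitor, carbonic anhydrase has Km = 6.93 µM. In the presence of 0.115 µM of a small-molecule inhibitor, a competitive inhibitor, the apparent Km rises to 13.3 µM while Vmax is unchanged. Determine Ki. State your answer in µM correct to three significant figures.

0.125 µM

Competitive: Km,app = α·Km with α = 1 + [I]/Ki.
α = Km,app/Km = 13.3/6.93 = 1.919.
Since α = 1 + [I]/Ki, [I]/Ki = 1.919 − 1 = 0.9192 and Ki = 0.115/0.9192 = 0.125 µM.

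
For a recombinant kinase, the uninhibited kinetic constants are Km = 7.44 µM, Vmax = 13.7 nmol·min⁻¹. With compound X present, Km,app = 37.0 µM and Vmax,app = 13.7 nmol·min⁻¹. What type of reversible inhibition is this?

competitive

Km increases (7.44 → 37.0 µM) while Vmax is unchanged — the hallmark of competitive inhibition.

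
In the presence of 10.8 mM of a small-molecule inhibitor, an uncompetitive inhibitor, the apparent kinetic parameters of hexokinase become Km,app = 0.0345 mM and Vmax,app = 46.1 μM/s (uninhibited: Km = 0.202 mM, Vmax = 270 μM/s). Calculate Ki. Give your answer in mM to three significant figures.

Uncompetitive: Vmax,app = Vmax/α (and Km,app = Km/α) with α = 1 + [I]/Ki.
α = Vmax/Vmax,app = 270/46.1 = 5.857.
Since α = 1 + [I]/Ki, [I]/Ki = 5.857 − 1 = 4.857 and Ki = 10.8/4.857 = 2.22 mM.

2.22 mM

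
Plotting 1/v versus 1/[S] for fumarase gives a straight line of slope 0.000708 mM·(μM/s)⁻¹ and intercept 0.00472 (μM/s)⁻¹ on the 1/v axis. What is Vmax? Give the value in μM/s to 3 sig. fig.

The y-intercept of a Lineweaver–Burk plot equals 1/Vmax, so Vmax = 1/0.00472 = 212 μM/s.

212 μM/s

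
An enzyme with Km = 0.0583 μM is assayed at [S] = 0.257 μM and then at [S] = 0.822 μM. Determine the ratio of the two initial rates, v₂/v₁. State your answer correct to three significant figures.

The fractional saturations are [S]/(Km+[S]) = 0.257/0.3153 = 0.8151 and 0.822/0.8803 = 0.9338.
v₂/v₁ is just their ratio: 0.9338/0.8151 = 1.15.

1.15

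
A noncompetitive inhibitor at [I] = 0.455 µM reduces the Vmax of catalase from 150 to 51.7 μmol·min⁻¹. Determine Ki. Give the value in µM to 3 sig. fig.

Noncompetitive: Vmax,app = Vmax/α with α = 1 + [I]/Ki.
α = Vmax/Vmax,app = 150/51.7 = 2.901.
Since α = 1 + [I]/Ki, [I]/Ki = 2.901 − 1 = 1.901 and Ki = 0.455/1.901 = 0.239 µM.

0.239 µM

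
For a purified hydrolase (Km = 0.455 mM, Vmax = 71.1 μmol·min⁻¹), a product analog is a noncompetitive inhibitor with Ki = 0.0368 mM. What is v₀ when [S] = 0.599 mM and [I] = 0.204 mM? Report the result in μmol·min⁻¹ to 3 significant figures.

6.18 μmol·min⁻¹

α = 1 + [I]/Ki = 1 + 0.204/0.0368 = 6.543.
For a noncompetitive inhibitor, Vmax is reduced to Vmax/α while Km is unchanged: Km,app = 0.455 mM, Vmax,app = 10.9 μmol·min⁻¹.
v = Vmax,app·[S]/(Km,app + [S]) = 10.9 × 0.599/(0.455 + 0.599) = 6.18 μmol·min⁻¹.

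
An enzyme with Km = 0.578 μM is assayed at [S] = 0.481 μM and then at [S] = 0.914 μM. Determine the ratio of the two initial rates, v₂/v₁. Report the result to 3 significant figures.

1.35

Since Vmax cancels, v₂/v₁ = [S]₂(Km+[S]₁) / [S]₁(Km+[S]₂).
= 0.914×(0.578+0.481) / (0.481×(0.578+0.914)) = 0.9679/0.7177 = 1.35.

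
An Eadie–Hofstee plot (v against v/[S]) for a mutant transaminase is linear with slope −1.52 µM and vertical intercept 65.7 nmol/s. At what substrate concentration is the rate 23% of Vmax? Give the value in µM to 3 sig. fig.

The Eadie–Hofstee slope gives Km = 1.52 µM (slope = −Km).
v/Vmax = [S]/(Km+[S]) = 0.23 ⇒ [S] = Km·0.23/(1−0.23) = 1.52 × 0.2987 = 0.454 µM.

0.454 µM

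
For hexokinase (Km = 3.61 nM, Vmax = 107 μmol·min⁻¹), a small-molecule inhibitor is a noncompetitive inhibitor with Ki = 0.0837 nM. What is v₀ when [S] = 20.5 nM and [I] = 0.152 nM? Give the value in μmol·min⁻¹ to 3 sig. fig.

With α = 1 + [I]/Ki = 1 + 0.152/0.0837 = 2.816, the noncompetitive rate law is v = (Vmax/α)·[S] / (Km + [S]).
v = (107/2.816)×20.5 / (3.61 + 20.5) = 778.9/24.11 = 32.3 μmol·min⁻¹.

32.3 μmol·min⁻¹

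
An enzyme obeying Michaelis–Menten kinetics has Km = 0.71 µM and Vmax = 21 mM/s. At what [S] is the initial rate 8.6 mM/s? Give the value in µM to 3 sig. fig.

Rearranging v = Vmax[S]/(Km+[S]) gives [S] = Km·v/(Vmax − v).
[S] = 0.71 × 8.6 / (21 − 8.6) = 6.106/12.40 = 0.492 µM.

0.492 µM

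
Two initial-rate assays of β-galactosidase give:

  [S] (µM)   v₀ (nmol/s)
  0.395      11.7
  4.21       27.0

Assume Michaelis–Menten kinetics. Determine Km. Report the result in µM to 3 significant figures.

0.659 µM

In reciprocal form, 1/v = (Km/Vmax)·(1/[S]) + 1/Vmax. The two points give (1/[S], 1/v) = (2.532, 0.08547) and (0.2375, 0.03704).
Slope = (0.08547 − 0.03704)/(2.532 − 0.2375) = 0.02111; intercept = 0.08547 − 0.02111×2.532 = 0.03202.
Vmax = 1/intercept = 31.2 nmol/s; Km = slope × Vmax = 0.02111 × 31.2 = 0.659 µM.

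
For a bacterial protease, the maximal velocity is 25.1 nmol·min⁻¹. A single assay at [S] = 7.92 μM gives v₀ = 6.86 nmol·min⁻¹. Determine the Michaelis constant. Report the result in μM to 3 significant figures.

21.1 μM

From v = Vmax[S]/(Km+[S]), Km = [S](Vmax − v)/v.
Km = 7.92 × (25.1 − 6.86) / 6.86 = 144.5/6.86 = 21.1 μM.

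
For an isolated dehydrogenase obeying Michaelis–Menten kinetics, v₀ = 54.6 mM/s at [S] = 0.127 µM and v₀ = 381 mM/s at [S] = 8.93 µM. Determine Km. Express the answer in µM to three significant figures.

0.843 µM

In reciprocal form, 1/v = (Km/Vmax)·(1/[S]) + 1/Vmax. The two points give (1/[S], 1/v) = (7.874, 0.01832) and (0.1120, 0.002625).
Slope = (0.01832 − 0.002625)/(7.874 − 0.1120) = 0.002021; intercept = 0.01832 − 0.002021×7.874 = 0.002398.
Vmax = 1/intercept = 417 mM/s; Km = slope × Vmax = 0.002021 × 417 = 0.843 µM.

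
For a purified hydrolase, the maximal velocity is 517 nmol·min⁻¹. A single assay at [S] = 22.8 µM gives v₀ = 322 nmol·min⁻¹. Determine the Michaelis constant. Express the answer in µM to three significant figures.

13.8 µM

From v = Vmax[S]/(Km+[S]), Km = [S](Vmax − v)/v.
Km = 22.8 × (517 − 322) / 322 = 4446/322 = 13.8 µM.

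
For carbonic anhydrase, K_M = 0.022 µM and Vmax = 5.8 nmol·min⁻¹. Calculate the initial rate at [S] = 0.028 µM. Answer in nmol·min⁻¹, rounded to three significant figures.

v = Vmax·[S]/(Km + [S]) = 5.8 × 0.028 / (0.022 + 0.028)
  = 0.1624 / 0.05000 = 3.25 nmol·min⁻¹.

3.25 nmol·min⁻¹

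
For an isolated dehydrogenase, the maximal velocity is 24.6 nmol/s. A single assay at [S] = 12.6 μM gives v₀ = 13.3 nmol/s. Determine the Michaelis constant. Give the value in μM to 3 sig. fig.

10.7 μM

From v = Vmax[S]/(Km+[S]), Km = [S](Vmax − v)/v.
Km = 12.6 × (24.6 − 13.3) / 13.3 = 142.4/13.3 = 10.7 μM.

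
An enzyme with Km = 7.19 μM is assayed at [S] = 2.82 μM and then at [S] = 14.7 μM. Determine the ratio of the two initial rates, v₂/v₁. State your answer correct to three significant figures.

2.38

The fractional saturations are [S]/(Km+[S]) = 2.82/10.01 = 0.2817 and 14.7/21.89 = 0.6715.
v₂/v₁ is just their ratio: 0.6715/0.2817 = 2.38.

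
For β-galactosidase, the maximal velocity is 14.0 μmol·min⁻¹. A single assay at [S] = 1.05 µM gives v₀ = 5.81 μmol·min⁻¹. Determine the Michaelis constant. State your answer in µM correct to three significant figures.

v/Vmax = 5.81/14.0 = 0.4150 = [S]/(Km+[S]).
So Km + [S] = [S]/0.4150 = 2.530 µM, giving Km = 2.530 − 1.05 = 1.48 µM.

1.48 µM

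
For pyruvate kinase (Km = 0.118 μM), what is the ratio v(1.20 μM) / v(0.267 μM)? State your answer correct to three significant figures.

1.31

The fractional saturations are [S]/(Km+[S]) = 0.267/0.3850 = 0.6935 and 1.20/1.318 = 0.9105.
v₂/v₁ is just their ratio: 0.9105/0.6935 = 1.31.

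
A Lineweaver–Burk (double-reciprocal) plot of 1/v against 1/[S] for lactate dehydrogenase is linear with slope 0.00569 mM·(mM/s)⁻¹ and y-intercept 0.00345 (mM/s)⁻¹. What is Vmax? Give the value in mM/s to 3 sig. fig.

The y-intercept of a Lineweaver–Burk plot equals 1/Vmax, so Vmax = 1/0.00345 = 290 mM/s.

290 mM/s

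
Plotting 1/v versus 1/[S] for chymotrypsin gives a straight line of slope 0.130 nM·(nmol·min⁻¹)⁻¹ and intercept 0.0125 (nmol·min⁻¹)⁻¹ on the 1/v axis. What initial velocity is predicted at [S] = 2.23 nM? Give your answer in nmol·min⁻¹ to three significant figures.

The y-intercept is 1/Vmax, so Vmax = 1/0.0125 = 80.0 nmol·min⁻¹.
The slope is Km/Vmax, so Km = 0.130 × 80.0 = 10.4 nM.
Then v = 80.0 × 2.23/(10.4 + 2.23) = 14.1 nmol·min⁻¹.

14.1 nmol·min⁻¹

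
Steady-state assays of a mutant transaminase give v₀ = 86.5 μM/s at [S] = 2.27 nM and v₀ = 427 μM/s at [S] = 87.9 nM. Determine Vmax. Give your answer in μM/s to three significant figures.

In reciprocal form, 1/v = (Km/Vmax)·(1/[S]) + 1/Vmax. The two points give (1/[S], 1/v) = (0.4405, 0.01156) and (0.01138, 0.002342).
Slope = (0.01156 − 0.002342)/(0.4405 − 0.01138) = 0.02148; intercept = 0.01156 − 0.02148×0.4405 = 0.002098.
Vmax = 1/intercept = 477 μM/s; Km = slope × Vmax = 0.02148 × 477 = 10.2 nM.

477 μM/s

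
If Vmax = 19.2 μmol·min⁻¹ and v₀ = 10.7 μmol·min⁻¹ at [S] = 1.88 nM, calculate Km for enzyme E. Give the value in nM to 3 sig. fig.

From v = Vmax[S]/(Km+[S]), Km = [S](Vmax − v)/v.
Km = 1.88 × (19.2 − 10.7) / 10.7 = 15.98/10.7 = 1.49 nM.

1.49 nM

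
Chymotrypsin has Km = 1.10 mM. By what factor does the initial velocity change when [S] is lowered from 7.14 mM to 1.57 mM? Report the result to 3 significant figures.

Since Vmax cancels, v₂/v₁ = [S]₂(Km+[S]₁) / [S]₁(Km+[S]₂).
= 1.57×(1.10+7.14) / (7.14×(1.10+1.57)) = 12.94/19.06 = 0.679.

0.679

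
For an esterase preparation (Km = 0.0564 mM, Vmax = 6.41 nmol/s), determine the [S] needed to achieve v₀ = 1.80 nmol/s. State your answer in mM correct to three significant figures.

0.0220 mM

The required fractional saturation is v/Vmax = 1.80/6.41 = 0.2808.
Then [S]/(Km+[S]) = 0.2808 ⇒ [S] = 0.0564 × 0.2808/(1 − 0.2808) = 0.0220 mM.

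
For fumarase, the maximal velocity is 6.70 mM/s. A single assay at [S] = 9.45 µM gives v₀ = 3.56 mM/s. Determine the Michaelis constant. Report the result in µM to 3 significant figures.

v/Vmax = 3.56/6.70 = 0.5313 = [S]/(Km+[S]).
So Km + [S] = [S]/0.5313 = 17.79 µM, giving Km = 17.79 − 9.45 = 8.34 µM.

8.34 µM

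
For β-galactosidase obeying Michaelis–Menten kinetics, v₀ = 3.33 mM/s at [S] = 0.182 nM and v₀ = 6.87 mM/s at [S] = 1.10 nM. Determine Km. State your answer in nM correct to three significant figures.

From v = Vmax[S]/(Km+[S]), each point gives Vmax = v(Km+[S])/[S].
Equating: 3.33(Km+0.182)/0.182 = 6.87(Km+1.10)/1.10.
18.30·Km + 3.33 = 6.245·Km + 6.87, so (18.30 − 6.245)·Km = 6.87 − 3.33.
Km = 3.540/12.05 = 0.294 nM; then Vmax = 3.33(0.294+0.182)/0.182 = 8.70 mM/s.

0.294 nM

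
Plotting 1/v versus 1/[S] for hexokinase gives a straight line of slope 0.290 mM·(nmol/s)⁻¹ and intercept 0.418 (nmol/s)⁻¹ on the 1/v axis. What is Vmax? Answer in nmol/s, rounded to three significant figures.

The y-intercept of a Lineweaver–Burk plot equals 1/Vmax, so Vmax = 1/0.418 = 2.39 nmol/s.

2.39 nmol/s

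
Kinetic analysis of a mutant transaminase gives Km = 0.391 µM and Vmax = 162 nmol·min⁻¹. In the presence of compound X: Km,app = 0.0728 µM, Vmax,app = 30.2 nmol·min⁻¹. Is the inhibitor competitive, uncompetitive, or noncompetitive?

uncompetitive

Both Km and Vmax decrease by the same factor (~5.37-fold) — characteristic of uncompetitive inhibition.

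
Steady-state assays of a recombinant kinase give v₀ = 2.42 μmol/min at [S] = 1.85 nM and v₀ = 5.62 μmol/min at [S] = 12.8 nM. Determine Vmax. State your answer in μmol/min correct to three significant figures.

From v = Vmax[S]/(Km+[S]), each point gives Vmax = v(Km+[S])/[S].
Equating: 2.42(Km+1.85)/1.85 = 5.62(Km+12.8)/12.8.
1.308·Km + 2.42 = 0.4391·Km + 5.62, so (1.308 − 0.4391)·Km = 5.62 − 2.42.
Km = 3.200/0.8690 = 3.68 nM; then Vmax = 2.42(3.68+1.85)/1.85 = 7.24 μmol/min.

7.24 μmol/min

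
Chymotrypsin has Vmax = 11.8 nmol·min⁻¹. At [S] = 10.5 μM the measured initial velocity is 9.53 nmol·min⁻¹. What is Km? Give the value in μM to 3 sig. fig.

2.50 μM

From v = Vmax[S]/(Km+[S]), Km = [S](Vmax − v)/v.
Km = 10.5 × (11.8 − 9.53) / 9.53 = 23.84/9.53 = 2.50 μM.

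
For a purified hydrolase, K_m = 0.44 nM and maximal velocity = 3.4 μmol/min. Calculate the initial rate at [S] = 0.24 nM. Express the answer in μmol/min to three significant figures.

1.20 μmol/min

[S]/(Km+[S]) = 0.24/0.6800 = 0.3529, the fractional saturation.
v = 0.3529 × Vmax = 0.3529 × 3.4 = 1.20 μmol/min.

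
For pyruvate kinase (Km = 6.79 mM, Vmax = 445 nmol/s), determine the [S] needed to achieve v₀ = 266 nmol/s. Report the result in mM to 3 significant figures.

10.1 mM

The required fractional saturation is v/Vmax = 266/445 = 0.5978.
Then [S]/(Km+[S]) = 0.5978 ⇒ [S] = 6.79 × 0.5978/(1 − 0.5978) = 10.1 mM.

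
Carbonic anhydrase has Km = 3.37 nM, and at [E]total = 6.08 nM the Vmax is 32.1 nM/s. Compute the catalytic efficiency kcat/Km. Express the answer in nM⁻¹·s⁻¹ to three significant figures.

1.57 nM⁻¹·s⁻¹

kcat = Vmax/[E]total = 32.1/6.08 = 5.28 s⁻¹.
kcat/Km = 5.28/3.37 = 1.57 nM⁻¹·s⁻¹.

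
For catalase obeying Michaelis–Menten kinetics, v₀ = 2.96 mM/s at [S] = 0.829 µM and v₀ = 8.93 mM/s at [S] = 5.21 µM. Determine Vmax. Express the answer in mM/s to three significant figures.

In reciprocal form, 1/v = (Km/Vmax)·(1/[S]) + 1/Vmax. The two points give (1/[S], 1/v) = (1.206, 0.3378) and (0.1919, 0.1120).
Slope = (0.3378 − 0.1120)/(1.206 − 0.1919) = 0.2227; intercept = 0.3378 − 0.2227×1.206 = 0.06924.
Vmax = 1/intercept = 14.4 mM/s; Km = slope × Vmax = 0.2227 × 14.4 = 3.22 µM.

14.4 mM/s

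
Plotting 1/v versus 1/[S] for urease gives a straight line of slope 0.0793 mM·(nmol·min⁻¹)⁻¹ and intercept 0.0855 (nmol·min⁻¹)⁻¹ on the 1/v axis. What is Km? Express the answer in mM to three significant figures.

y-intercept = 1/Vmax ⇒ Vmax = 11.7 nmol·min⁻¹; slope = Km/Vmax ⇒ Km = slope × Vmax.
Km = 0.0793 × 11.7 = 0.927 mM.

0.927 mM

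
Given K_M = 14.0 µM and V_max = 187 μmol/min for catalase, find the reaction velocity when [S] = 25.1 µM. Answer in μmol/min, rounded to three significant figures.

120 μmol/min

v = Vmax·[S]/(Km + [S]) = 187 × 25.1 / (14.0 + 25.1)
  = 4694 / 39.10 = 120 μmol/min.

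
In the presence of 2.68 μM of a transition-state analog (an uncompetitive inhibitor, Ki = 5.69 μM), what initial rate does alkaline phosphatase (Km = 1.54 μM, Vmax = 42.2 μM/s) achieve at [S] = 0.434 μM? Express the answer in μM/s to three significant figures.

8.41 μM/s

α = 1 + [I]/Ki = 1 + 2.68/5.69 = 1.471.
For an uncompetitive inhibitor, both parameters are divided by α, giving Vmax/α and Km/α: Km,app = 1.05 μM, Vmax,app = 28.7 μM/s.
v = Vmax,app·[S]/(Km,app + [S]) = 28.7 × 0.434/(1.05 + 0.434) = 8.41 μM/s.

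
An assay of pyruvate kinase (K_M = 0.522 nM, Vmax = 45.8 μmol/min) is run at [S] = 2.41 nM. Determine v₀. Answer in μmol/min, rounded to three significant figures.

v = Vmax·[S]/(Km + [S]) = 45.8 × 2.41 / (0.522 + 2.41)
  = 110.4 / 2.932 = 37.6 μmol/min.

37.6 μmol/min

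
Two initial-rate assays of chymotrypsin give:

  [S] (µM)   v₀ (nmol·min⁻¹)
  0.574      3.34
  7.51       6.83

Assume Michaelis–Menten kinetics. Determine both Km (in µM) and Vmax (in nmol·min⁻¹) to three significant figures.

Km = 0.711 µM; Vmax = 7.48 nmol·min⁻¹

From v = Vmax[S]/(Km+[S]), each point gives Vmax = v(Km+[S])/[S].
Equating: 3.34(Km+0.574)/0.574 = 6.83(Km+7.51)/7.51.
5.819·Km + 3.34 = 0.9095·Km + 6.83, so (5.819 − 0.9095)·Km = 6.83 − 3.34.
Km = 3.490/4.909 = 0.711 µM; then Vmax = 3.34(0.711+0.574)/0.574 = 7.48 nmol·min⁻¹.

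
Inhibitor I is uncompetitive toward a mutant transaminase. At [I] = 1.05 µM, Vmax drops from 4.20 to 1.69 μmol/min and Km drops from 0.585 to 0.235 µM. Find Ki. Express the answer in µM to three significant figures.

Uncompetitive: Vmax,app = Vmax/α (and Km,app = Km/α) with α = 1 + [I]/Ki.
α = Vmax/Vmax,app = 4.20/1.69 = 2.485.
Ki = [I]/(α − 1) = 1.05/1.485 = 0.707 µM.

0.707 µM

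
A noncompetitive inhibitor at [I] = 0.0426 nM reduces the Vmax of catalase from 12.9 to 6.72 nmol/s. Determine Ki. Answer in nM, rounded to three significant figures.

Noncompetitive: Vmax,app = Vmax/α with α = 1 + [I]/Ki.
α = Vmax/Vmax,app = 12.9/6.72 = 1.920.
Since α = 1 + [I]/Ki, [I]/Ki = 1.920 − 1 = 0.9196 and Ki = 0.0426/0.9196 = 0.0463 nM.

0.0463 nM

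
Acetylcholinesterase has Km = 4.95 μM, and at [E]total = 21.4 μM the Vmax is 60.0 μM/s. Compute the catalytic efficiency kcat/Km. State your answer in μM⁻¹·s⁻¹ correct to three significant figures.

kcat = Vmax/[E]total = 60.0/21.4 = 2.80 s⁻¹.
kcat/Km = 2.80/4.95 = 0.566 μM⁻¹·s⁻¹.

0.566 μM⁻¹·s⁻¹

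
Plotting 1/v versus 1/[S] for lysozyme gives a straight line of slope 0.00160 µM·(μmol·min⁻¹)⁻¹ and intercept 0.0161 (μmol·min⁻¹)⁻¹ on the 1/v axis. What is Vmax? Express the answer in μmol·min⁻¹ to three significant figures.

The y-intercept of a Lineweaver–Burk plot equals 1/Vmax, so Vmax = 1/0.0161 = 62.1 μmol·min⁻¹.

62.1 μmol·min⁻¹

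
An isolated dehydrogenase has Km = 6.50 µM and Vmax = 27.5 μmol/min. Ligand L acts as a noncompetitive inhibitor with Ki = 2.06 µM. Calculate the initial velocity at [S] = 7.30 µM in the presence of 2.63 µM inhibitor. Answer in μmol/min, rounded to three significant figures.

α = 1 + [I]/Ki = 1 + 2.63/2.06 = 2.277.
For a noncompetitive inhibitor, Vmax is reduced to Vmax/α while Km is unchanged: Km,app = 6.50 µM, Vmax,app = 12.1 μmol/min.
v = Vmax,app·[S]/(Km,app + [S]) = 12.1 × 7.30/(6.50 + 7.30) = 6.39 μmol/min.

6.39 μmol/min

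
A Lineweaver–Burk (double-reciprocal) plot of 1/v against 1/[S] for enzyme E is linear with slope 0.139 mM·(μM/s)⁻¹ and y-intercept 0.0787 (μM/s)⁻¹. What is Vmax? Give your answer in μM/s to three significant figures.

The y-intercept of a Lineweaver–Burk plot equals 1/Vmax, so Vmax = 1/0.0787 = 12.7 μM/s.

12.7 μM/s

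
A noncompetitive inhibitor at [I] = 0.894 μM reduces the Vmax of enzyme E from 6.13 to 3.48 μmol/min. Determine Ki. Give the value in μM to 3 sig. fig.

Noncompetitive: Vmax,app = Vmax/α with α = 1 + [I]/Ki.
α = Vmax/Vmax,app = 6.13/3.48 = 1.761.
Ki = [I]/(α − 1) = 0.894/0.7615 = 1.17 μM.

1.17 μM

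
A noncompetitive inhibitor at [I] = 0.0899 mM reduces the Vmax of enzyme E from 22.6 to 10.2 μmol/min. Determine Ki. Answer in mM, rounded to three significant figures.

Noncompetitive: Vmax,app = Vmax/α with α = 1 + [I]/Ki.
α = Vmax/Vmax,app = 22.6/10.2 = 2.216.
Ki = [I]/(α − 1) = 0.0899/1.216 = 0.0739 mM.

0.0739 mM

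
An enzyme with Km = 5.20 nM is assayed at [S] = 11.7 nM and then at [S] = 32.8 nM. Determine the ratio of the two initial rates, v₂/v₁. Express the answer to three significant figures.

Since Vmax cancels, v₂/v₁ = [S]₂(Km+[S]₁) / [S]₁(Km+[S]₂).
= 32.8×(5.20+11.7) / (11.7×(5.20+32.8)) = 554.3/444.6 = 1.25.

1.25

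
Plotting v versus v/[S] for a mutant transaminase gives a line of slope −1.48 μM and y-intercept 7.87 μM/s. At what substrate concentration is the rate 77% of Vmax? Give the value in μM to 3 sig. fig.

4.95 μM

The Eadie–Hofstee slope gives Km = 1.48 μM (slope = −Km).
v/Vmax = [S]/(Km+[S]) = 0.77 ⇒ [S] = Km·0.77/(1−0.77) = 1.48 × 3.348 = 4.95 μM.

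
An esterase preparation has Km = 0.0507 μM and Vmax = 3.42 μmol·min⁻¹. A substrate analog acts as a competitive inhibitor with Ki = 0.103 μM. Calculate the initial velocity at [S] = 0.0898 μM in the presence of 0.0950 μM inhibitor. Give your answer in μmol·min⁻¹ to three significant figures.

1.64 μmol·min⁻¹

With α = 1 + [I]/Ki = 1 + 0.0950/0.103 = 1.922, the competitive rate law is v = Vmax[S] / (αKm + [S]).
v = 3.42×0.0898 / (1.922×0.0507 + 0.0898) = 0.3071/0.1873 = 1.64 μmol·min⁻¹.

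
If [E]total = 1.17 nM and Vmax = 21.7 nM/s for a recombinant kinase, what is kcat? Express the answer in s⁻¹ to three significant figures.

kcat = Vmax/[E]total = 21.7 nM/s / 1.17 nM = 18.5 s⁻¹.

18.5 s⁻¹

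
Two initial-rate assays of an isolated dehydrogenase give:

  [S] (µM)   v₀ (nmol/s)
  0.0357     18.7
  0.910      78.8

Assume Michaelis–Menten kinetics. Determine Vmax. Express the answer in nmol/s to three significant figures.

90.7 nmol/s

In reciprocal form, 1/v = (Km/Vmax)·(1/[S]) + 1/Vmax. The two points give (1/[S], 1/v) = (28.01, 0.05348) and (1.099, 0.01269).
Slope = (0.05348 − 0.01269)/(28.01 − 1.099) = 0.001515; intercept = 0.05348 − 0.001515×28.01 = 0.01102.
Vmax = 1/intercept = 90.7 nmol/s; Km = slope × Vmax = 0.001515 × 90.7 = 0.137 µM.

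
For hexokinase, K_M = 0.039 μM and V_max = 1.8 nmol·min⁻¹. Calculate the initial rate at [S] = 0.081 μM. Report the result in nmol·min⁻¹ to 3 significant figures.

1.22 nmol·min⁻¹

[S]/(Km+[S]) = 0.081/0.1200 = 0.6750, the fractional saturation.
v = 0.6750 × Vmax = 0.6750 × 1.8 = 1.22 nmol·min⁻¹.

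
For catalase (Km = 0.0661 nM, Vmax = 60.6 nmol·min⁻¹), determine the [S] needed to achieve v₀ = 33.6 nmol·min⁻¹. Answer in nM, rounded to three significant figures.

0.0823 nM

Rearranging v = Vmax[S]/(Km+[S]) gives [S] = Km·v/(Vmax − v).
[S] = 0.0661 × 33.6 / (60.6 − 33.6) = 2.221/27.00 = 0.0823 nM.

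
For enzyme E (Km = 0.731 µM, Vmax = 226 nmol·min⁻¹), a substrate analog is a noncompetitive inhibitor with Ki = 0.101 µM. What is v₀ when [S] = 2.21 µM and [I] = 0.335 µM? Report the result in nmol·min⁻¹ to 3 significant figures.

39.3 nmol·min⁻¹

With α = 1 + [I]/Ki = 1 + 0.335/0.101 = 4.317, the noncompetitive rate law is v = (Vmax/α)·[S] / (Km + [S]).
v = (226/4.317)×2.21 / (0.731 + 2.21) = 115.7/2.941 = 39.3 nmol·min⁻¹.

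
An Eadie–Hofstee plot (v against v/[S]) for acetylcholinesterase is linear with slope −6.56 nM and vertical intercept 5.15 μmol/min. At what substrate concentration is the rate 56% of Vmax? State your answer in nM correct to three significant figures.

The Eadie–Hofstee slope gives Km = 6.56 nM (slope = −Km).
v/Vmax = [S]/(Km+[S]) = 0.56 ⇒ [S] = Km·0.56/(1−0.56) = 6.56 × 1.273 = 8.35 nM.

8.35 nM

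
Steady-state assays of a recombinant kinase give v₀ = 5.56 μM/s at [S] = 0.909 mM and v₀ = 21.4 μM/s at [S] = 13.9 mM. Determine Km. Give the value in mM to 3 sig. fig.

In reciprocal form, 1/v = (Km/Vmax)·(1/[S]) + 1/Vmax. The two points give (1/[S], 1/v) = (1.100, 0.1799) and (0.07194, 0.04673).
Slope = (0.1799 − 0.04673)/(1.100 − 0.07194) = 0.1295; intercept = 0.1799 − 0.1295×1.100 = 0.03741.
Vmax = 1/intercept = 26.7 μM/s; Km = slope × Vmax = 0.1295 × 26.7 = 3.46 mM.

3.46 mM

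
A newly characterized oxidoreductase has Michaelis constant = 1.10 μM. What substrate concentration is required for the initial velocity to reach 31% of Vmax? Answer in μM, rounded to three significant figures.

0.494 μM

v/Vmax = [S]/(Km+[S]) = 0.31, so [S] = Km·0.31/(1 − 0.31) = 1.10 × 0.4493.
[S] = 0.494 μM.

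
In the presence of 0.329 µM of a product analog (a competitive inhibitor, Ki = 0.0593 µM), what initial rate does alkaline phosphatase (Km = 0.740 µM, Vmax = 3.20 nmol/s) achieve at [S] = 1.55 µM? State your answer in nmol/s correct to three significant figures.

With α = 1 + [I]/Ki = 1 + 0.329/0.0593 = 6.548, the competitive rate law is v = Vmax[S] / (αKm + [S]).
v = 3.20×1.55 / (6.548×0.740 + 1.55) = 4.960/6.396 = 0.776 nmol/s.

0.776 nmol/s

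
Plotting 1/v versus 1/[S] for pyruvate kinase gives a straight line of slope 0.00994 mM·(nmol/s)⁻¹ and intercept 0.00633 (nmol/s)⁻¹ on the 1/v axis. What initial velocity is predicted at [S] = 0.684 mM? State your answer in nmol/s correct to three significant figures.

The y-intercept is 1/Vmax, so Vmax = 1/0.00633 = 158 nmol/s.
The slope is Km/Vmax, so Km = 0.00994 × 158 = 1.57 mM.
Then v = 158 × 0.684/(1.57 + 0.684) = 47.9 nmol/s.

47.9 nmol/s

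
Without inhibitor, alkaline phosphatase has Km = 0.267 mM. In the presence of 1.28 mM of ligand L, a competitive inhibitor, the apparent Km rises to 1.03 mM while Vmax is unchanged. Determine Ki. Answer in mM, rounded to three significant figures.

0.448 mM

Competitive: Km,app = α·Km with α = 1 + [I]/Ki.
α = Km,app/Km = 1.03/0.267 = 3.858.
Ki = [I]/(α − 1) = 1.28/2.858 = 0.448 mM.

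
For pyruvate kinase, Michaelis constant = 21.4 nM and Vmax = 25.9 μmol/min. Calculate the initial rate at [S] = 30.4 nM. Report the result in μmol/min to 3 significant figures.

15.2 μmol/min

[S]/(Km+[S]) = 30.4/51.80 = 0.5869, the fractional saturation.
v = 0.5869 × Vmax = 0.5869 × 25.9 = 15.2 μmol/min.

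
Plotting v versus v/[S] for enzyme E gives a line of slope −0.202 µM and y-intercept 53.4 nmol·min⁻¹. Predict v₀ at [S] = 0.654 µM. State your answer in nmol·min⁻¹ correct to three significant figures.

In the Eadie–Hofstee form v = Vmax − Km·(v/[S]), the slope is −Km and the intercept is Vmax, so Km = 0.202 µM and Vmax = 53.4 nmol·min⁻¹.
v = 53.4 × 0.654/(0.202 + 0.654) = 40.8 nmol·min⁻¹.

40.8 nmol·min⁻¹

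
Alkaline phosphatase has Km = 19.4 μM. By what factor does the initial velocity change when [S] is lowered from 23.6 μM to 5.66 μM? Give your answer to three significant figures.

0.412

The fractional saturations are [S]/(Km+[S]) = 23.6/43.00 = 0.5488 and 5.66/25.06 = 0.2259.
v₂/v₁ is just their ratio: 0.2259/0.5488 = 0.412.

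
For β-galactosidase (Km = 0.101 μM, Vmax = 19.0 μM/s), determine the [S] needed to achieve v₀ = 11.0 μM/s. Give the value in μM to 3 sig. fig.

The required fractional saturation is v/Vmax = 11.0/19.0 = 0.5789.
Then [S]/(Km+[S]) = 0.5789 ⇒ [S] = 0.101 × 0.5789/(1 − 0.5789) = 0.139 μM.

0.139 μM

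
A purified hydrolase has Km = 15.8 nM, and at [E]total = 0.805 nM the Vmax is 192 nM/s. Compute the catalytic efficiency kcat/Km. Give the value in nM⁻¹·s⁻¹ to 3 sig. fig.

kcat = Vmax/[E]total = 192/0.805 = 239 s⁻¹.
kcat/Km = 239/15.8 = 15.1 nM⁻¹·s⁻¹.

15.1 nM⁻¹·s⁻¹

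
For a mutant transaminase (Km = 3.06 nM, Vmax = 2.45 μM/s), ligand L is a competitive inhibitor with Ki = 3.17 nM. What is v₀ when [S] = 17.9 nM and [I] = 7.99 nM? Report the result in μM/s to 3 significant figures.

With α = 1 + [I]/Ki = 1 + 7.99/3.17 = 3.521, the competitive rate law is v = Vmax[S] / (αKm + [S]).
v = 2.45×17.9 / (3.521×3.06 + 17.9) = 43.86/28.67 = 1.53 μM/s.

1.53 μM/s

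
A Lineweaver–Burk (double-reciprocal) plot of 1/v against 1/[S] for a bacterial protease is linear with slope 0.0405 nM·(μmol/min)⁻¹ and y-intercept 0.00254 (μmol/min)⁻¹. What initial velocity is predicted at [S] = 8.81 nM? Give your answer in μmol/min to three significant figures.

140 μmol/min

The y-intercept is 1/Vmax, so Vmax = 1/0.00254 = 394 μmol/min.
The slope is Km/Vmax, so Km = 0.0405 × 394 = 15.9 nM.
Then v = 394 × 8.81/(15.9 + 8.81) = 140 μmol/min.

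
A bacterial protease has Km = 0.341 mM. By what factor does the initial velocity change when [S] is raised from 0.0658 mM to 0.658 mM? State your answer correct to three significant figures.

4.07

Since Vmax cancels, v₂/v₁ = [S]₂(Km+[S]₁) / [S]₁(Km+[S]₂).
= 0.658×(0.341+0.0658) / (0.0658×(0.341+0.658)) = 0.2677/0.06573 = 4.07.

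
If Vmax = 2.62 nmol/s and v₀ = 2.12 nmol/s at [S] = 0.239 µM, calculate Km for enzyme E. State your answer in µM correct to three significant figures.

From v = Vmax[S]/(Km+[S]), Km = [S](Vmax − v)/v.
Km = 0.239 × (2.62 − 2.12) / 2.12 = 0.1195/2.12 = 0.0564 µM.

0.0564 µM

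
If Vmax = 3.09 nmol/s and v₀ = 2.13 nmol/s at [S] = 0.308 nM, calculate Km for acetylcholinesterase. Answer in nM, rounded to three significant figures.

0.139 nM

v/Vmax = 2.13/3.09 = 0.6893 = [S]/(Km+[S]).
So Km + [S] = [S]/0.6893 = 0.4468 nM, giving Km = 0.4468 − 0.308 = 0.139 nM.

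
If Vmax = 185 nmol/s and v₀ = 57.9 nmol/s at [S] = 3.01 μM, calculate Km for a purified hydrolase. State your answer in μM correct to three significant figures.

From v = Vmax[S]/(Km+[S]), Km = [S](Vmax − v)/v.
Km = 3.01 × (185 − 57.9) / 57.9 = 382.6/57.9 = 6.61 μM.

6.61 μM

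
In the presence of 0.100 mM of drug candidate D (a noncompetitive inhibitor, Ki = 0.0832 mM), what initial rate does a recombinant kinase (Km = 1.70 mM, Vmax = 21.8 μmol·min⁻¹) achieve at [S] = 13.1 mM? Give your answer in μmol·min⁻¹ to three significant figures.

α = 1 + [I]/Ki = 1 + 0.100/0.0832 = 2.202.
For a noncompetitive inhibitor, Vmax is reduced to Vmax/α while Km is unchanged: Km,app = 1.70 mM, Vmax,app = 9.90 μmol·min⁻¹.
v = Vmax,app·[S]/(Km,app + [S]) = 9.90 × 13.1/(1.70 + 13.1) = 8.76 μmol·min⁻¹.

8.76 μmol·min⁻¹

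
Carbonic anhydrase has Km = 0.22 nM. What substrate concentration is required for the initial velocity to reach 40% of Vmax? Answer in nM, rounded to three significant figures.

0.147 nM

v/Vmax = [S]/(Km+[S]) = 0.4, so [S] = Km·0.4/(1 − 0.4) = 0.22 × 0.6667.
[S] = 0.147 nM.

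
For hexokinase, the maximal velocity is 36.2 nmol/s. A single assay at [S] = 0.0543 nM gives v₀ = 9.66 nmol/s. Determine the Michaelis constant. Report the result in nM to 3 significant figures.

v/Vmax = 9.66/36.2 = 0.2669 = [S]/(Km+[S]).
So Km + [S] = [S]/0.2669 = 0.2035 nM, giving Km = 0.2035 − 0.0543 = 0.149 nM.

0.149 nM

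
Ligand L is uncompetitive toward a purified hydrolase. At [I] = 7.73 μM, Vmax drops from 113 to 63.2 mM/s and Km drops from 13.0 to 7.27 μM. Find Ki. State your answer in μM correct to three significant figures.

Uncompetitive: Vmax,app = Vmax/α (and Km,app = Km/α) with α = 1 + [I]/Ki.
α = Vmax/Vmax,app = 113/63.2 = 1.788.
Since α = 1 + [I]/Ki, [I]/Ki = 1.788 − 1 = 0.7880 and Ki = 7.73/0.7880 = 9.81 μM.

9.81 μM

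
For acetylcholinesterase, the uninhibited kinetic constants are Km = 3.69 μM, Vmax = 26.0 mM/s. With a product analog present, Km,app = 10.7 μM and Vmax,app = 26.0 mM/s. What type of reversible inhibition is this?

competitive

Km increases (3.69 → 10.7 μM) while Vmax is unchanged — the hallmark of competitive inhibition.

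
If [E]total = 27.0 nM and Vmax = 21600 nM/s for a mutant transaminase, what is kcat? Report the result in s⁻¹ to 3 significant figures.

800 s⁻¹

kcat = Vmax/[E]total = 21600 nM/s / 27.0 nM = 800 s⁻¹.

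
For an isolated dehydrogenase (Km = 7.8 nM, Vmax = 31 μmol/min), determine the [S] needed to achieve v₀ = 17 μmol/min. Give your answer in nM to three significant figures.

The required fractional saturation is v/Vmax = 17/31 = 0.5484.
Then [S]/(Km+[S]) = 0.5484 ⇒ [S] = 7.8 × 0.5484/(1 − 0.5484) = 9.47 nM.

9.47 nM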